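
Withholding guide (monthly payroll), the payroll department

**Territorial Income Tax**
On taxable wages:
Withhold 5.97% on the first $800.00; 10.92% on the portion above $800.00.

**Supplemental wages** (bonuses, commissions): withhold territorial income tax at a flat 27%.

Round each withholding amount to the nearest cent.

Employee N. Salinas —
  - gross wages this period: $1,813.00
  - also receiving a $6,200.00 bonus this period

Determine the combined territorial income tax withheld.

$1,832.38

Territorial Income Tax: taxable = $1,813.00
  $47.76 + 10.92% × ($1,813.00 − $800.00) = $47.76 + 10.92% × $1,013.00 = $158.38
Supplemental (27% flat on bonus): 27% × $6,200.00 = $1,674.00
Total territorial income tax: $158.38 + $1,674.00 = $1,832.38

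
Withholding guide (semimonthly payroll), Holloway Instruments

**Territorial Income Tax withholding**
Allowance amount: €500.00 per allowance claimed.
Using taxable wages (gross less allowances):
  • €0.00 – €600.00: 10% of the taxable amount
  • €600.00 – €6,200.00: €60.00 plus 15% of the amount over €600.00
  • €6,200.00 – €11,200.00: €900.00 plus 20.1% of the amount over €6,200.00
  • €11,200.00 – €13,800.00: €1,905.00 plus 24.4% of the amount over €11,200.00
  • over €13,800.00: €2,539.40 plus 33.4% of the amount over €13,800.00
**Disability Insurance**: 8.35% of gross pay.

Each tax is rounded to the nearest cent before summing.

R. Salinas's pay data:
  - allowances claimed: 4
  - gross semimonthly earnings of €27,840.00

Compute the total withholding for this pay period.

€8,885.40

Territorial Income Tax: taxable = €27,840.00 − 4×€500.00 = €25,840.00
  €2,539.40 + 33.4% × (€25,840.00 − €13,800.00) = €2,539.40 + 33.4% × €12,040.00 = €6,560.76
Disability Insurance: 8.35% × €27,840.00 = €2,324.64
Total: €6,560.76 + €2,324.64 = €8,885.40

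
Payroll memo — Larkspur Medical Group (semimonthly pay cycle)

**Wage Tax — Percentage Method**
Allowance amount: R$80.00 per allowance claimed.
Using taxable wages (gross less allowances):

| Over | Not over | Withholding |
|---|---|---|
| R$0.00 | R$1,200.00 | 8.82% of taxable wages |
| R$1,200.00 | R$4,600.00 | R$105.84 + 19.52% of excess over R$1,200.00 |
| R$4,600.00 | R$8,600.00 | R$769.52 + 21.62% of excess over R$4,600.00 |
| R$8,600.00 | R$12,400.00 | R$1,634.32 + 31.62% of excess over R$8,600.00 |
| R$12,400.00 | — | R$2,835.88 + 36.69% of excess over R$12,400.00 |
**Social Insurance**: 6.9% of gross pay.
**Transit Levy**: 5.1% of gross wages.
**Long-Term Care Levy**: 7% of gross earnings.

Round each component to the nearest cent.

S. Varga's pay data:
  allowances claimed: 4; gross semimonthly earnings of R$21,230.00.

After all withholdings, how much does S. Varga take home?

R$11,238.10

Wage Tax: taxable = R$21,230.00 − 4×R$80.00 = R$20,910.00
  R$2,835.88 + 36.69% × (R$20,910.00 − R$12,400.00) = R$2,835.88 + 36.69% × R$8,510.00 = R$5,958.20
Social Insurance: 6.9% × R$21,230.00 = R$1,464.87
Transit Levy: 5.1% × R$21,230.00 = R$1,082.73
Long-Term Care Levy: 7% × R$21,230.00 = R$1,486.10
Total withheld: R$5,958.20 + R$1,464.87 + R$1,082.73 + R$1,486.10 = R$9,991.90
Net pay: R$21,230.00 − R$9,991.90 = R$11,238.10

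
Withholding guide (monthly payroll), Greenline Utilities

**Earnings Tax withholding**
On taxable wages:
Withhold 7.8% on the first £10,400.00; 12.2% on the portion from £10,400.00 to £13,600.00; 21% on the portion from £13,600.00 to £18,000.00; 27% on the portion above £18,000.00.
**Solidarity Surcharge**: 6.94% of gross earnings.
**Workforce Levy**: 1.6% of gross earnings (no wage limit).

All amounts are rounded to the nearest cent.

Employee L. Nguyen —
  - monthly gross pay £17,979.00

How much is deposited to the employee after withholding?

£14,322.41

Earnings Tax: taxable = £17,979.00
  £1,201.60 + 21% × (£17,979.00 − £13,600.00) = £1,201.60 + 21% × £4,379.00 = £2,121.19
Solidarity Surcharge: 6.94% × £17,979.00 = £1,247.74
Workforce Levy: 1.6% × £17,979.00 = £287.66
Total withheld: £2,121.19 + £1,247.74 + £287.66 = £3,656.59
Net pay: £17,979.00 − £3,656.59 = £14,322.41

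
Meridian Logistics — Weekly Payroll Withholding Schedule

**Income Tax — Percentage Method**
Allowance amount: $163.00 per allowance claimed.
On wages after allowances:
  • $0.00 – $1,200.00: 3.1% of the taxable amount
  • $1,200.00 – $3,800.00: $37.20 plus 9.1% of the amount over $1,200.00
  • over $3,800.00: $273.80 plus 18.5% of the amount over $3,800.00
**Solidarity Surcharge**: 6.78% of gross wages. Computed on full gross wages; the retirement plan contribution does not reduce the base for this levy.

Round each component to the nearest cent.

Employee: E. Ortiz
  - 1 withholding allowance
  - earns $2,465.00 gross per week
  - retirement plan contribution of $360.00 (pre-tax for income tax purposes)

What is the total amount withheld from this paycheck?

Income Tax: taxable = $2,465.00 − $360.00 − 1×$163.00 = $1,942.00
  $37.20 + 9.1% × ($1,942.00 − $1,200.00) = $37.20 + 9.1% × $742.00 = $104.72
Solidarity Surcharge: 6.78% × $2,465.00 = $167.13
Total: $104.72 + $167.13 = $271.85

$271.85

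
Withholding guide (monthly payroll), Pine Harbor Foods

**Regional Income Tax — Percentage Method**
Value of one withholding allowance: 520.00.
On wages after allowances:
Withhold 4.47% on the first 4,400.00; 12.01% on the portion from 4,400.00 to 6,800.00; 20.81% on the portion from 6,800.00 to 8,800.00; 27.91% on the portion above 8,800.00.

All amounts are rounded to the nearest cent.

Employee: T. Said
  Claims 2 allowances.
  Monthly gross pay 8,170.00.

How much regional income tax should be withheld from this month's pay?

553.59

Regional Income Tax: taxable = 8,170.00 − 2×520.00 = 7,130.00
  484.92 + 20.81% × (7,130.00 − 6,800.00) = 484.92 + 20.81% × 330.00 = 553.59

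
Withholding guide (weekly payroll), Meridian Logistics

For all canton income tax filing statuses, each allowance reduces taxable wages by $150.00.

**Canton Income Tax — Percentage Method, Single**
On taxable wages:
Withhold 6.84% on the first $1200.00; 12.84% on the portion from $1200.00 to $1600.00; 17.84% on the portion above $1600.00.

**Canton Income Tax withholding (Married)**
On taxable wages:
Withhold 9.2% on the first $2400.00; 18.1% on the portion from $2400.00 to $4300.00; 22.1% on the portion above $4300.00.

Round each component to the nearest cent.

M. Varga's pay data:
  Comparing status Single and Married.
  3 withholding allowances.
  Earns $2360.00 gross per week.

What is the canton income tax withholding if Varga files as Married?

Canton Income Tax (Married): taxable = $2360.00 − 3×$150.00 = $1910.00
  9.2% × $1910.00 = $175.72

$175.72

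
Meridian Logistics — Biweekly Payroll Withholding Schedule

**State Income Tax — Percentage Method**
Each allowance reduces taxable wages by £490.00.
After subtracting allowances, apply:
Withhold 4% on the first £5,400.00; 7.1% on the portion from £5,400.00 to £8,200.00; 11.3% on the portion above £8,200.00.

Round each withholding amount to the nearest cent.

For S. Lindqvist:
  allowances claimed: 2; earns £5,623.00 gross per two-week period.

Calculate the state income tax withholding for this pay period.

State Income Tax: taxable = £5,623.00 − 2×£490.00 = £4,643.00
  4% × £4,643.00 = £185.72

£185.72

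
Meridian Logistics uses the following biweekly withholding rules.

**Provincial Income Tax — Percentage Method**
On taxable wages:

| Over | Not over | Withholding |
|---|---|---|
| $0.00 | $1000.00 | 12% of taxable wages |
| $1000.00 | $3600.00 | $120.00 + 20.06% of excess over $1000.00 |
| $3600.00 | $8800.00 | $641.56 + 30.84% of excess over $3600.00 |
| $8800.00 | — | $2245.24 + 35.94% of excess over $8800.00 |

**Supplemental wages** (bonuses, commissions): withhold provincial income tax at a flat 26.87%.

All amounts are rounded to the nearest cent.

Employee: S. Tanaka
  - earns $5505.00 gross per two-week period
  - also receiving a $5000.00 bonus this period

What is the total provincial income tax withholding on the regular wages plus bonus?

Provincial Income Tax: taxable = $5505.00
  $641.56 + 30.84% × ($5505.00 − $3600.00) = $641.56 + 30.84% × $1905.00 = $1229.06
Supplemental (26.87% flat on bonus): 26.87% × $5000.00 = $1343.50
Total provincial income tax: $1229.06 + $1343.50 = $2572.56

$2572.56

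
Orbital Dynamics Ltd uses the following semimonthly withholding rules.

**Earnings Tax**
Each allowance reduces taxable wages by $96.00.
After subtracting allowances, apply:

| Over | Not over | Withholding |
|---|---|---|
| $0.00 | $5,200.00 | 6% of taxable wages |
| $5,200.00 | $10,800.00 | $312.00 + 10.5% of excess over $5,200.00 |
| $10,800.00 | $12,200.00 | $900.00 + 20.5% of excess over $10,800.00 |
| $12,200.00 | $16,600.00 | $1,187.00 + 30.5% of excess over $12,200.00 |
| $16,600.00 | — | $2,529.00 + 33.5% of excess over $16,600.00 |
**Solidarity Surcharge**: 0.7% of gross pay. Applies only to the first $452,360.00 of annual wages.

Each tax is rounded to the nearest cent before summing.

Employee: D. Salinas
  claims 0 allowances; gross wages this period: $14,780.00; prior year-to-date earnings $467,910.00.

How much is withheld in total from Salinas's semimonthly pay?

Earnings Tax: taxable = $14,780.00
  $1,187.00 + 30.5% × ($14,780.00 − $12,200.00) = $1,187.00 + 30.5% × $2,580.00 = $1,973.90
Solidarity Surcharge: YTD $467,910.00 ≥ cap $452,360.00 → $0.00
Total: $1,973.90 + $0.00 = $1,973.90

$1,973.90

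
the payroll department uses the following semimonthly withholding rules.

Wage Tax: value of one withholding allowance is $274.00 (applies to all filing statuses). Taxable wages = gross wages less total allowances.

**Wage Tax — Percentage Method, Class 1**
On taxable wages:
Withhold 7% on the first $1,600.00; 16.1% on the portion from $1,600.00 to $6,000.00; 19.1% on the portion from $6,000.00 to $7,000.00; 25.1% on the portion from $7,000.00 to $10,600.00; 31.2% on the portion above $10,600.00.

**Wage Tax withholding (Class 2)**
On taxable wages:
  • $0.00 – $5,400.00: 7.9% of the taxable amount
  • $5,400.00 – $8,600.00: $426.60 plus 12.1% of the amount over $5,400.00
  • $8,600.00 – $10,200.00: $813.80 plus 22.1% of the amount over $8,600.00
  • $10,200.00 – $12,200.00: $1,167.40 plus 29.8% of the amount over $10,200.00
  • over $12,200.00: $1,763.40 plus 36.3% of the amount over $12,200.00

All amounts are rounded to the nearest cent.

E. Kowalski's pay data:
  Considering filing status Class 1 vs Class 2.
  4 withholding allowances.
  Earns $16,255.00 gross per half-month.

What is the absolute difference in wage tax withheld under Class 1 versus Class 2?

Wage Tax (Class 1): taxable = $16,255.00 − 4×$274.00 = $15,159.00
  $1,915.00 + 31.2% × ($15,159.00 − $10,600.00) = $1,915.00 + 31.2% × $4,559.00 = $3,337.41
Wage Tax (Class 2): taxable = $16,255.00 − 4×$274.00 = $15,159.00
  $1,763.40 + 36.3% × ($15,159.00 − $12,200.00) = $1,763.40 + 36.3% × $2,959.00 = $2,837.52
Difference: |$3,337.41 − $2,837.52| = $499.89 (higher under Class 1)

$499.89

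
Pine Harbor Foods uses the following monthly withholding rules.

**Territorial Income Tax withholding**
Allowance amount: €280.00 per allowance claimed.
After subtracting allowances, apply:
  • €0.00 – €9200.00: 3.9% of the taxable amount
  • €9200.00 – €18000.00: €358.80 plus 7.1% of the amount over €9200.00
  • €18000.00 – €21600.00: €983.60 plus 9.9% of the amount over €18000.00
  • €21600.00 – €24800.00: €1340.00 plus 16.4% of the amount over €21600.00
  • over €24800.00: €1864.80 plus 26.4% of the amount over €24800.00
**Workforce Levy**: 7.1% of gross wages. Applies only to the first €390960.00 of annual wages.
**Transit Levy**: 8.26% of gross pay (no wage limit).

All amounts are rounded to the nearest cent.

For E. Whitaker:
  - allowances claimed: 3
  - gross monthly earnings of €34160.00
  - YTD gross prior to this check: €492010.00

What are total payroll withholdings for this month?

€6935.70

Territorial Income Tax: taxable = €34160.00 − 3×€280.00 = €33320.00
  €1864.80 + 26.4% × (€33320.00 − €24800.00) = €1864.80 + 26.4% × €8520.00 = €4114.08
Workforce Levy: YTD €492010.00 ≥ cap €390960.00 → €0.00
Transit Levy: 8.26% × €34160.00 = €2821.62
Total: €4114.08 + €0.00 + €2821.62 = €6935.70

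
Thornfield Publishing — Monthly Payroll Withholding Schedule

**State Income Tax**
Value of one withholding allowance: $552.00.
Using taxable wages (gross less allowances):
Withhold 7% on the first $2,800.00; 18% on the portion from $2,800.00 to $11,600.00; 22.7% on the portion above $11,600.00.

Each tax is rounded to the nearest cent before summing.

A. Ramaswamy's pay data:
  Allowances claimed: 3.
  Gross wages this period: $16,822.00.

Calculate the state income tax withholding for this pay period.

$2,589.48

State Income Tax: taxable = $16,822.00 − 3×$552.00 = $15,166.00
  $1,780.00 + 22.7% × ($15,166.00 − $11,600.00) = $1,780.00 + 22.7% × $3,566.00 = $2,589.48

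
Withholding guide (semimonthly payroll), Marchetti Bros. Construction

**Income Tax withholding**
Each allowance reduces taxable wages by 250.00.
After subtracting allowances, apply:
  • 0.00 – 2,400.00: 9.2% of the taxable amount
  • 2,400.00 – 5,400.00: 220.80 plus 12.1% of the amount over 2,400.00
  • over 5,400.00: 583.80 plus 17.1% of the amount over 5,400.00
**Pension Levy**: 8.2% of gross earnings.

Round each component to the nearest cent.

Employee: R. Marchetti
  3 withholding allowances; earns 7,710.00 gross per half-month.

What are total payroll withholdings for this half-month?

1,482.78

Income Tax: taxable = 7,710.00 − 3×250.00 = 6,960.00
  583.80 + 17.1% × (6,960.00 − 5,400.00) = 583.80 + 17.1% × 1,560.00 = 850.56
Pension Levy: 8.2% × 7,710.00 = 632.22
Total: 850.56 + 632.22 = 1,482.78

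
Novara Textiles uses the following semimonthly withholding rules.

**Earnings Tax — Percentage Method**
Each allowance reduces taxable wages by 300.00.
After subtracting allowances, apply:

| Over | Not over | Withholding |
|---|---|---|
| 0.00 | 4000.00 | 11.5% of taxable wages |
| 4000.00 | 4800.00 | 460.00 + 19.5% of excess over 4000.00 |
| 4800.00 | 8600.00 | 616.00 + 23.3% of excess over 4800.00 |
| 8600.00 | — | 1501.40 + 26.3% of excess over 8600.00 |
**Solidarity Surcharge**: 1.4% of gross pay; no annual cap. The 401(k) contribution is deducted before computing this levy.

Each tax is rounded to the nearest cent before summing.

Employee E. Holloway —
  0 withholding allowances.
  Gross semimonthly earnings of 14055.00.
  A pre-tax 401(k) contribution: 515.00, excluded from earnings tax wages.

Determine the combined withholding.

2990.18

Earnings Tax: taxable = 14055.00 − 515.00 = 13540.00
  1501.40 + 26.3% × (13540.00 − 8600.00) = 1501.40 + 26.3% × 4940.00 = 2800.62
Solidarity Surcharge: 1.4% × 13540.00 = 189.56
Total: 2800.62 + 189.56 = 2990.18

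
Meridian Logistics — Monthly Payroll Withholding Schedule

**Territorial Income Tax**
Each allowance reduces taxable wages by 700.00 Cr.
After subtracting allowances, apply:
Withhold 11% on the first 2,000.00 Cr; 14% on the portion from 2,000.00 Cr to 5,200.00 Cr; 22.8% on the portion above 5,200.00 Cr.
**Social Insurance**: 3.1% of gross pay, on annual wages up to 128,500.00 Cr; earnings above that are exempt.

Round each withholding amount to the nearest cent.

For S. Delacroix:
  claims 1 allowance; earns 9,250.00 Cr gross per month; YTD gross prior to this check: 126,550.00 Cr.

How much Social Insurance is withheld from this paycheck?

Social Insurance: cap 128,500.00 Cr − YTD 126,550.00 Cr = 1,950.00 Cr subject; 3.1% × 1,950.00 Cr = 60.45 Cr

60.45 Cr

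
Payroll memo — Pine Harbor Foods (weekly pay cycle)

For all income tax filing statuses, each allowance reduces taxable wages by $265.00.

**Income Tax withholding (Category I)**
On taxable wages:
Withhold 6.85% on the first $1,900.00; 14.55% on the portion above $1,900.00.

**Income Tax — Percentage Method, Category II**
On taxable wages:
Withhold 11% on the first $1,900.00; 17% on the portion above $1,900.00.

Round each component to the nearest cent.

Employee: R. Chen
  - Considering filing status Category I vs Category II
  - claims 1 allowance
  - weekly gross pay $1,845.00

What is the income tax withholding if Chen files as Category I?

$108.23

Income Tax (Category I): taxable = $1,845.00 − 1×$265.00 = $1,580.00
  6.85% × $1,580.00 = $108.23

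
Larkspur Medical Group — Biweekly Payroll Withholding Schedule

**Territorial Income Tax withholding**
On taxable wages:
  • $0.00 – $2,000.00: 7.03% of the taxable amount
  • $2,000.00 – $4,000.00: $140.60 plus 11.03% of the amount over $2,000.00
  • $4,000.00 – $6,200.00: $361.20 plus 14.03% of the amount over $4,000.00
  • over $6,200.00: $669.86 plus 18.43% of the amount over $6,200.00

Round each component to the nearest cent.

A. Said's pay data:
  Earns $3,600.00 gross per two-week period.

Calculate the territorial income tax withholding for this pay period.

Territorial Income Tax: taxable = $3,600.00
  $140.60 + 11.03% × ($3,600.00 − $2,000.00) = $140.60 + 11.03% × $1,600.00 = $317.08

$317.08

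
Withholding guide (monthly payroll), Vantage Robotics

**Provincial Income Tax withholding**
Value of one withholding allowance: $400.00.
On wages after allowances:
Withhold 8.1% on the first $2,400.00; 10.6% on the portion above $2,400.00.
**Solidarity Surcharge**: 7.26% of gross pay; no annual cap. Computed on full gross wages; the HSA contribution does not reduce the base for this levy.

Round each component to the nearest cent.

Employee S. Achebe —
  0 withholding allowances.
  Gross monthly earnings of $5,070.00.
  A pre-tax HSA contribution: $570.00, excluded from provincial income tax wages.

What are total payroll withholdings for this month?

$785.08

Provincial Income Tax: taxable = $5,070.00 − $570.00 = $4,500.00
  $194.40 + 10.6% × ($4,500.00 − $2,400.00) = $194.40 + 10.6% × $2,100.00 = $417.00
Solidarity Surcharge: 7.26% × $5,070.00 = $368.08
Total: $417.00 + $368.08 = $785.08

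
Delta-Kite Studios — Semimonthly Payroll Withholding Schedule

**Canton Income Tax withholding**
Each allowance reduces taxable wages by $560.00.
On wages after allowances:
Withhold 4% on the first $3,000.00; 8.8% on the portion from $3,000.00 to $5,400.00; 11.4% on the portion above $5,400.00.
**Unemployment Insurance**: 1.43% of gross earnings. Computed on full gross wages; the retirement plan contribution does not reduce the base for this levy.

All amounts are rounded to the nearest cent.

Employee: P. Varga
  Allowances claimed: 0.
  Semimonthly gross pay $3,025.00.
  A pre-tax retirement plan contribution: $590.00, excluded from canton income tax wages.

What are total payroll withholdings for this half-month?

$140.66

Canton Income Tax: taxable = $3,025.00 − $590.00 = $2,435.00
  4% × $2,435.00 = $97.40
Unemployment Insurance: 1.43% × $3,025.00 = $43.26
Total: $97.40 + $43.26 = $140.66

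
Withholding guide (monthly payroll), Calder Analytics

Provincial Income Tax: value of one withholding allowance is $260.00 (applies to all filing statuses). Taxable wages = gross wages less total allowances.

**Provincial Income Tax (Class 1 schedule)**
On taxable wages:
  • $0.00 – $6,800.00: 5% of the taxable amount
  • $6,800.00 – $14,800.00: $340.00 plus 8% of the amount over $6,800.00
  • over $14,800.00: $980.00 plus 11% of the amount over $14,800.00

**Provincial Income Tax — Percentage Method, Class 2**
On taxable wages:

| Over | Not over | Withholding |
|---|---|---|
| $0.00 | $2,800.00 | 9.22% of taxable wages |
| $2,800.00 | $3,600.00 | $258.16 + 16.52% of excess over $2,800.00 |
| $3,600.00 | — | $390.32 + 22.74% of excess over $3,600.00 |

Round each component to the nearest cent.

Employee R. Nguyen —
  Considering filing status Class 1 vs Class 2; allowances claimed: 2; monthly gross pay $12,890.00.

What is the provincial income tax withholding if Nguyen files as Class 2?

$2,384.62

Provincial Income Tax (Class 2): taxable = $12,890.00 − 2×$260.00 = $12,370.00
  $390.32 + 22.74% × ($12,370.00 − $3,600.00) = $390.32 + 22.74% × $8,770.00 = $2,384.62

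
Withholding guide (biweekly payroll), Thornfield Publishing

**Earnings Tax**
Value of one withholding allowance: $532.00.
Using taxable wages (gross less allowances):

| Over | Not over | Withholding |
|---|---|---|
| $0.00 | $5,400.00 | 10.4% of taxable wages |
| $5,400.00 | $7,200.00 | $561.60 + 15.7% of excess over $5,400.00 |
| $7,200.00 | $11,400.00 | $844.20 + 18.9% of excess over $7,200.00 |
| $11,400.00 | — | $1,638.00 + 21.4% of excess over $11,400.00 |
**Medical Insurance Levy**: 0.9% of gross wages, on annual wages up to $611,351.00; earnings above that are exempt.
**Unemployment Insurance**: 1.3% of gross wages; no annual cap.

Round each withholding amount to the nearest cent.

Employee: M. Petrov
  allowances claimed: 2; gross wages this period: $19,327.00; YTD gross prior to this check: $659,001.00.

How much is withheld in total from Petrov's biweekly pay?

$3,357.93

Earnings Tax: taxable = $19,327.00 − 2×$532.00 = $18,263.00
  $1,638.00 + 21.4% × ($18,263.00 − $11,400.00) = $1,638.00 + 21.4% × $6,863.00 = $3,106.68
Medical Insurance Levy: YTD $659,001.00 ≥ cap $611,351.00 → $0.00
Unemployment Insurance: 1.3% × $19,327.00 = $251.25
Total: $3,106.68 + $0.00 + $251.25 = $3,357.93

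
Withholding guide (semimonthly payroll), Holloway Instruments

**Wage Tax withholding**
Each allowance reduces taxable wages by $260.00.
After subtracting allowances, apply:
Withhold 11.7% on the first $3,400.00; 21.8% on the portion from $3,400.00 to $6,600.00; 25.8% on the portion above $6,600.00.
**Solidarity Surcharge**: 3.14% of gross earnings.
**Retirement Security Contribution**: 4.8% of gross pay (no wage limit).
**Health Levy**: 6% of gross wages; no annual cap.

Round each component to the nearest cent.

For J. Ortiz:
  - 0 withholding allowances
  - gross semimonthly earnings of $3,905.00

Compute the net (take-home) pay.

$2,852.75

Wage Tax: taxable = $3,905.00
  $397.80 + 21.8% × ($3,905.00 − $3,400.00) = $397.80 + 21.8% × $505.00 = $507.89
Solidarity Surcharge: 3.14% × $3,905.00 = $122.62
Retirement Security Contribution: 4.8% × $3,905.00 = $187.44
Health Levy: 6% × $3,905.00 = $234.30
Total withheld: $507.89 + $122.62 + $187.44 + $234.30 = $1,052.25
Net pay: $3,905.00 − $1,052.25 = $2,852.75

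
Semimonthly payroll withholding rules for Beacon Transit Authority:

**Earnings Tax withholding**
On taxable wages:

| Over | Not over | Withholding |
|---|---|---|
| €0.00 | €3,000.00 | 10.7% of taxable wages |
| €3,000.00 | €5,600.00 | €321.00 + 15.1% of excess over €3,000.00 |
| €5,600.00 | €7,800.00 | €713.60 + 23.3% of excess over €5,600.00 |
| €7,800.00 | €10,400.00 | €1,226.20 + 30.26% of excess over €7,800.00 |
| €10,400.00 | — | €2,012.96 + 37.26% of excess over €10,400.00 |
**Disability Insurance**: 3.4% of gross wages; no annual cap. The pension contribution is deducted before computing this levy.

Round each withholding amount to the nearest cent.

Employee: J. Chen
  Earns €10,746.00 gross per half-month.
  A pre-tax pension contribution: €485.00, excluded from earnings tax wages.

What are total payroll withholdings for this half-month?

€2,319.77

Earnings Tax: taxable = €10,746.00 − €485.00 = €10,261.00
  €1,226.20 + 30.26% × (€10,261.00 − €7,800.00) = €1,226.20 + 30.26% × €2,461.00 = €1,970.90
Disability Insurance: 3.4% × €10,261.00 = €348.87
Total: €1,970.90 + €348.87 = €2,319.77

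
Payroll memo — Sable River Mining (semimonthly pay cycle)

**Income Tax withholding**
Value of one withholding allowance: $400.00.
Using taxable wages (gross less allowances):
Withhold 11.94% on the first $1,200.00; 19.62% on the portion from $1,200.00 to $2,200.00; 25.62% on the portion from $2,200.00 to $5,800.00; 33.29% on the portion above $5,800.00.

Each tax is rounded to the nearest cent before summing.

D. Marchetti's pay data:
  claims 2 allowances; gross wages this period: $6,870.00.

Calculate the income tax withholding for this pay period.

$1,351.68

Income Tax: taxable = $6,870.00 − 2×$400.00 = $6,070.00
  $1,261.80 + 33.29% × ($6,070.00 − $5,800.00) = $1,261.80 + 33.29% × $270.00 = $1,351.68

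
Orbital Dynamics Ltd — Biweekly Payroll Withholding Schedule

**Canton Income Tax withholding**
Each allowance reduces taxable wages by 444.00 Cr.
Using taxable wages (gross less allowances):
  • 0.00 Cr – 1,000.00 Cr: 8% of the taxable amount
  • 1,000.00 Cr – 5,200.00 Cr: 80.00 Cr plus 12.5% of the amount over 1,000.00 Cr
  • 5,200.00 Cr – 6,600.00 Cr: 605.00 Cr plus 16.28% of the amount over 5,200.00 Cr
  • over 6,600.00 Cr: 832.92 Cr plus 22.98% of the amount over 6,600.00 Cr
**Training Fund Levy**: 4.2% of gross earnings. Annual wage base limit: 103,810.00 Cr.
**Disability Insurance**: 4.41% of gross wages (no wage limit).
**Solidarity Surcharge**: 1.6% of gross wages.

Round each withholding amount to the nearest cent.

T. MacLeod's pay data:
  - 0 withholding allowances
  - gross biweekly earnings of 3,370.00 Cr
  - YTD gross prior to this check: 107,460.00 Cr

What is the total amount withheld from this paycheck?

Canton Income Tax: taxable = 3,370.00 Cr
  80.00 Cr + 12.5% × (3,370.00 Cr − 1,000.00 Cr) = 80.00 Cr + 12.5% × 2,370.00 Cr = 376.25 Cr
Training Fund Levy: YTD 107,460.00 Cr ≥ cap 103,810.00 Cr → 0.00 Cr
Disability Insurance: 4.41% × 3,370.00 Cr = 148.62 Cr
Solidarity Surcharge: 1.6% × 3,370.00 Cr = 53.92 Cr
Total: 376.25 Cr + 0.00 Cr + 148.62 Cr + 53.92 Cr = 578.79 Cr

578.79 Cr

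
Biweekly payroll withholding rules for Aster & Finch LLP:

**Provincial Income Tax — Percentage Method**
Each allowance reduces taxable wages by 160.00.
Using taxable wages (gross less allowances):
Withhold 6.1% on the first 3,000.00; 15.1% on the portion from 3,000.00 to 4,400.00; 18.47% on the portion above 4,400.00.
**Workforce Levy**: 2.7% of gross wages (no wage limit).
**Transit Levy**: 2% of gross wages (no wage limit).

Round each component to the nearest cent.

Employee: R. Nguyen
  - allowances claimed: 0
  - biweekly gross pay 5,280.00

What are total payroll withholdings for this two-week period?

805.10

Provincial Income Tax: taxable = 5,280.00
  394.40 + 18.47% × (5,280.00 − 4,400.00) = 394.40 + 18.47% × 880.00 = 556.94
Workforce Levy: 2.7% × 5,280.00 = 142.56
Transit Levy: 2% × 5,280.00 = 105.60
Total: 556.94 + 142.56 + 105.60 = 805.10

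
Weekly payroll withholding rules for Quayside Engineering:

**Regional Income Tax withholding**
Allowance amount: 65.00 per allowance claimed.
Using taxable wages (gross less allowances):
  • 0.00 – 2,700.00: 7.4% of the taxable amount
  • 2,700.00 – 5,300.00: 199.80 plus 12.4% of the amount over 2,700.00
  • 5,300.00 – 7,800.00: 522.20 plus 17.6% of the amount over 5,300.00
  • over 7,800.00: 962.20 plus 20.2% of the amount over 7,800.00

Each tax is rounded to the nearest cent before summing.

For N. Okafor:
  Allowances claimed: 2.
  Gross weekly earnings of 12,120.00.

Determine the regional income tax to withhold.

1,808.58

Regional Income Tax: taxable = 12,120.00 − 2×65.00 = 11,990.00
  962.20 + 20.2% × (11,990.00 − 7,800.00) = 962.20 + 20.2% × 4,190.00 = 1,808.58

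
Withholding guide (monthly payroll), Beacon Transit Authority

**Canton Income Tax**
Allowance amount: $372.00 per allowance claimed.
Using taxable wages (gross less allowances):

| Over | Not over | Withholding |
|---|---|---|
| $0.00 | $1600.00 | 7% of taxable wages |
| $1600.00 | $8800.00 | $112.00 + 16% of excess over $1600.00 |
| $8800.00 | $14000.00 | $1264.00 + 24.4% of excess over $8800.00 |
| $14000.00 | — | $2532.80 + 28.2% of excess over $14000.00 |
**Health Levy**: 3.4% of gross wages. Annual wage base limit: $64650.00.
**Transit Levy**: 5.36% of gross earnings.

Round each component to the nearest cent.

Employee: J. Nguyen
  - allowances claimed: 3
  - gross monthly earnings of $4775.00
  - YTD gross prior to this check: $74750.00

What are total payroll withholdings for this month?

$697.38

Canton Income Tax: taxable = $4775.00 − 3×$372.00 = $3659.00
  $112.00 + 16% × ($3659.00 − $1600.00) = $112.00 + 16% × $2059.00 = $441.44
Health Levy: YTD $74750.00 ≥ cap $64650.00 → $0.00
Transit Levy: 5.36% × $4775.00 = $255.94
Total: $441.44 + $0.00 + $255.94 = $697.38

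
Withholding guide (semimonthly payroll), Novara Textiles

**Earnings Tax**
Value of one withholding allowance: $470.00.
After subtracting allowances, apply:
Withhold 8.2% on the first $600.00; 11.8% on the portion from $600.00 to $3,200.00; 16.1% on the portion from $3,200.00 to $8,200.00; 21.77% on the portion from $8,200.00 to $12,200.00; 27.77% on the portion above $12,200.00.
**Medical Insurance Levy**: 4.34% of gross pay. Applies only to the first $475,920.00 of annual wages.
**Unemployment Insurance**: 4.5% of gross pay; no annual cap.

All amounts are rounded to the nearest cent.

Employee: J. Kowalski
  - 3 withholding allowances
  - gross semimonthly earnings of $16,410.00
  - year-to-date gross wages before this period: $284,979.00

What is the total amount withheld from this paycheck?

$4,260.00

Earnings Tax: taxable = $16,410.00 − 3×$470.00 = $15,000.00
  $2,031.80 + 27.77% × ($15,000.00 − $12,200.00) = $2,031.80 + 27.77% × $2,800.00 = $2,809.36
Medical Insurance Levy: 4.34% × $16,410.00 = $712.19
Unemployment Insurance: 4.5% × $16,410.00 = $738.45
Total: $2,809.36 + $712.19 + $738.45 = $4,260.00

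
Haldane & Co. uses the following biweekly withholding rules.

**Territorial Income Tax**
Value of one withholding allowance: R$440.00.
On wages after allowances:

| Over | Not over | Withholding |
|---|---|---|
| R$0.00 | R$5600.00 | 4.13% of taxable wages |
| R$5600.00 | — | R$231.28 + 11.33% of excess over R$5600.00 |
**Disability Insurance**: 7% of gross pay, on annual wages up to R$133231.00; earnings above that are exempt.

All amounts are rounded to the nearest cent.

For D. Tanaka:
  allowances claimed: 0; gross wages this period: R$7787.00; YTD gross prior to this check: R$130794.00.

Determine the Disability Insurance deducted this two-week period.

Disability Insurance: cap R$133231.00 − YTD R$130794.00 = R$2437.00 subject; 7% × R$2437.00 = R$170.59

R$170.59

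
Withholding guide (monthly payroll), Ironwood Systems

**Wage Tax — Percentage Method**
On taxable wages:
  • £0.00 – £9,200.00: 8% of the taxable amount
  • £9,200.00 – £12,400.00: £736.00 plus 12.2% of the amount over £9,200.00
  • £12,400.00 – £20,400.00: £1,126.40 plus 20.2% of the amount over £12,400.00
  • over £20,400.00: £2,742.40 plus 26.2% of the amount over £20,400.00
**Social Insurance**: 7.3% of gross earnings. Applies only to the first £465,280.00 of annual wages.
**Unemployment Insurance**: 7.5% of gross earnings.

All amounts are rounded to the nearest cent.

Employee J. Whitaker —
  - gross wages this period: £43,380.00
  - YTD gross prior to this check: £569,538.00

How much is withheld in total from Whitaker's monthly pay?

Wage Tax: taxable = £43,380.00
  £2,742.40 + 26.2% × (£43,380.00 − £20,400.00) = £2,742.40 + 26.2% × £22,980.00 = £8,763.16
Social Insurance: YTD £569,538.00 ≥ cap £465,280.00 → £0.00
Unemployment Insurance: 7.5% × £43,380.00 = £3,253.50
Total: £8,763.16 + £0.00 + £3,253.50 = £12,016.66

£12,016.66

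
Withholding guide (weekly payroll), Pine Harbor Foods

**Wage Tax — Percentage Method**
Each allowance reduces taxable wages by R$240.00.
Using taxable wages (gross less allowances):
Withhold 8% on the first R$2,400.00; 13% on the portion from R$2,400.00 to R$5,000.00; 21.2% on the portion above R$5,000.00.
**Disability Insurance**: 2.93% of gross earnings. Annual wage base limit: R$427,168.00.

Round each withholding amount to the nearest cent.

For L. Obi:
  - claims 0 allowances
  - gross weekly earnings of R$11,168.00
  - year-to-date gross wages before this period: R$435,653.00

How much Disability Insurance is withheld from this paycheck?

R$0.00

Disability Insurance: YTD R$435,653.00 ≥ cap R$427,168.00 → R$0.00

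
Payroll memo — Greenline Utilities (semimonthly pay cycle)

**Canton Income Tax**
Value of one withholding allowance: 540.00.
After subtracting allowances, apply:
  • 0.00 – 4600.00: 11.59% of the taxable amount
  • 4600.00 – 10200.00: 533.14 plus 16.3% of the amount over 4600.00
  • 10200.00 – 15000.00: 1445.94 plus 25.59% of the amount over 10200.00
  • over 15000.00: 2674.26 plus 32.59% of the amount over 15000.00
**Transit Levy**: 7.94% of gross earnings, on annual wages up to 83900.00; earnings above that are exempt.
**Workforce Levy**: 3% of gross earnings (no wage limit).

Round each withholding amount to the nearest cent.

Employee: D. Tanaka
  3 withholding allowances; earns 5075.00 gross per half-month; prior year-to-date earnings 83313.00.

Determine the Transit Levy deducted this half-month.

Transit Levy: cap 83900.00 − YTD 83313.00 = 587.00 subject; 7.94% × 587.00 = 46.61

46.61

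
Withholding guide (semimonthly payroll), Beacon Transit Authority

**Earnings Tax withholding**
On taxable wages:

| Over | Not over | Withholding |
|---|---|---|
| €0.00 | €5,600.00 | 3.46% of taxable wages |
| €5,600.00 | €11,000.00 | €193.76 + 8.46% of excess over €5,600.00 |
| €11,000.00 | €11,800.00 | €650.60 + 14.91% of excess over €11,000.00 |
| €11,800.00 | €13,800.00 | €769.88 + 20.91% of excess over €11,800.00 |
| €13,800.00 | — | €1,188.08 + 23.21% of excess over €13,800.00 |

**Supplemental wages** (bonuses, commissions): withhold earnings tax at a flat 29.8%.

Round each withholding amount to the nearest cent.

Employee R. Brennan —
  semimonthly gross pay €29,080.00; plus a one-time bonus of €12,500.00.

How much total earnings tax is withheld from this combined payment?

Earnings Tax: taxable = €29,080.00
  €1,188.08 + 23.21% × (€29,080.00 − €13,800.00) = €1,188.08 + 23.21% × €15,280.00 = €4,734.57
Supplemental (29.8% flat on bonus): 29.8% × €12,500.00 = €3,725.00
Total earnings tax: €4,734.57 + €3,725.00 = €8,459.57

€8,459.57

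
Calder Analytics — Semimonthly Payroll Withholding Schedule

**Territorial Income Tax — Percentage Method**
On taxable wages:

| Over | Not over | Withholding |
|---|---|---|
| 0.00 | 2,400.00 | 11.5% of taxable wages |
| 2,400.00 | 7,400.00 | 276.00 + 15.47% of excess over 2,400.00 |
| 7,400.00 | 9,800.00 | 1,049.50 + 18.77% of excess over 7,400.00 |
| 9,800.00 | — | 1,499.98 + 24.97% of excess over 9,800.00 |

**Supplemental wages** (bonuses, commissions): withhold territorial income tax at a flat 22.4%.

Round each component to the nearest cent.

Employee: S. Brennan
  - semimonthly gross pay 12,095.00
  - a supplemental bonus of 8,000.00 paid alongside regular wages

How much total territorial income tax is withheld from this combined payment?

3,865.04

Territorial Income Tax: taxable = 12,095.00
  1,499.98 + 24.97% × (12,095.00 − 9,800.00) = 1,499.98 + 24.97% × 2,295.00 = 2,073.04
Supplemental (22.4% flat on bonus): 22.4% × 8,000.00 = 1,792.00
Total territorial income tax: 2,073.04 + 1,792.00 = 3,865.04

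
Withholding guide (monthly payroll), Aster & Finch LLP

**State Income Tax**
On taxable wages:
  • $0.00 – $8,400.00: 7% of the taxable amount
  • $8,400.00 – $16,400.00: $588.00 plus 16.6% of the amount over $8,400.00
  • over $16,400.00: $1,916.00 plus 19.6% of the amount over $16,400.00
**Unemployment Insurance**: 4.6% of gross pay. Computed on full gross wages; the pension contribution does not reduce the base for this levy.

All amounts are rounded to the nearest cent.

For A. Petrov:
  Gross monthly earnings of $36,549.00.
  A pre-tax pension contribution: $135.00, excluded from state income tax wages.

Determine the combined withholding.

State Income Tax: taxable = $36,549.00 − $135.00 = $36,414.00
  $1,916.00 + 19.6% × ($36,414.00 − $16,400.00) = $1,916.00 + 19.6% × $20,014.00 = $5,838.74
Unemployment Insurance: 4.6% × $36,549.00 = $1,681.25
Total: $5,838.74 + $1,681.25 = $7,519.99

$7,519.99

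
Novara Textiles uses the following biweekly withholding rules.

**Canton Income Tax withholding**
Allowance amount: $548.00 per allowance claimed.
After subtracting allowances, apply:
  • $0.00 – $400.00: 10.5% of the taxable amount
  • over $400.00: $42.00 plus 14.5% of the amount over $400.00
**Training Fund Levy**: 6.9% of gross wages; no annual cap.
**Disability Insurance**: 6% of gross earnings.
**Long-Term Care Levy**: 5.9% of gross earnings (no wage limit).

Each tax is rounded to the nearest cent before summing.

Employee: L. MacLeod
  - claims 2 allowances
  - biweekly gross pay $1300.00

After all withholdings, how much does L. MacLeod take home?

Canton Income Tax: taxable = $1300.00 − 2×$548.00 = $204.00
  10.5% × $204.00 = $21.42
Training Fund Levy: 6.9% × $1300.00 = $89.70
Disability Insurance: 6% × $1300.00 = $78.00
Long-Term Care Levy: 5.9% × $1300.00 = $76.70
Total withheld: $21.42 + $89.70 + $78.00 + $76.70 = $265.82
Net pay: $1300.00 − $265.82 = $1034.18

$1034.18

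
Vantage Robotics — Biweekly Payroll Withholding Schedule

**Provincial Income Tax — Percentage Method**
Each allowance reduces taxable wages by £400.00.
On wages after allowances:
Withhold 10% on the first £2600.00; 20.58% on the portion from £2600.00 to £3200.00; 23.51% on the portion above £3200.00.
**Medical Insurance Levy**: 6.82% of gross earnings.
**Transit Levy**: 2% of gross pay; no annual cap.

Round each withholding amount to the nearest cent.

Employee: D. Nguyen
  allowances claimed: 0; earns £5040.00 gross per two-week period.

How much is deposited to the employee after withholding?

Provincial Income Tax: taxable = £5040.00
  £383.48 + 23.51% × (£5040.00 − £3200.00) = £383.48 + 23.51% × £1840.00 = £816.06
Medical Insurance Levy: 6.82% × £5040.00 = £343.73
Transit Levy: 2% × £5040.00 = £100.80
Total withheld: £816.06 + £343.73 + £100.80 = £1260.59
Net pay: £5040.00 − £1260.59 = £3779.41

£3779.41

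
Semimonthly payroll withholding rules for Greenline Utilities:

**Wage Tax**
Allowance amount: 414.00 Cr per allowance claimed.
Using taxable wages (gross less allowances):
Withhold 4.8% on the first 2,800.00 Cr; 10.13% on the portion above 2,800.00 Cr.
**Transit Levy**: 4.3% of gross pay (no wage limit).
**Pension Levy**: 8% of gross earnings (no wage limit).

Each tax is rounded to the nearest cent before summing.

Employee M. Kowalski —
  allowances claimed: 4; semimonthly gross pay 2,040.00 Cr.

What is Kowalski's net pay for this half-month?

Wage Tax: taxable = 2,040.00 Cr − 4×414.00 Cr = 384.00 Cr
  4.8% × 384.00 Cr = 18.43 Cr
Transit Levy: 4.3% × 2,040.00 Cr = 87.72 Cr
Pension Levy: 8% × 2,040.00 Cr = 163.20 Cr
Total withheld: 18.43 Cr + 87.72 Cr + 163.20 Cr = 269.35 Cr
Net pay: 2,040.00 Cr − 269.35 Cr = 1,770.65 Cr

1,770.65 Cr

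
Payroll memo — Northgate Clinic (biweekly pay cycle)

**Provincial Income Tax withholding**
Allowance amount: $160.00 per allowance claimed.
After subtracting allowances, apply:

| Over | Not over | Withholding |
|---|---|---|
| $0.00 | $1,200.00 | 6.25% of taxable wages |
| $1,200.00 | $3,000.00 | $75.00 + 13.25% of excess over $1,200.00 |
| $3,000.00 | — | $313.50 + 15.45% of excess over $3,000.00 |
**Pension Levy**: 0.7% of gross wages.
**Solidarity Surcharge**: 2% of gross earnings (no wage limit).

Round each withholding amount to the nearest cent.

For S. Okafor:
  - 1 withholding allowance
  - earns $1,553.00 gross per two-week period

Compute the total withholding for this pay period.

$142.50

Provincial Income Tax: taxable = $1,553.00 − 1×$160.00 = $1,393.00
  $75.00 + 13.25% × ($1,393.00 − $1,200.00) = $75.00 + 13.25% × $193.00 = $100.57
Pension Levy: 0.7% × $1,553.00 = $10.87
Solidarity Surcharge: 2% × $1,553.00 = $31.06
Total: $100.57 + $10.87 + $31.06 = $142.50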